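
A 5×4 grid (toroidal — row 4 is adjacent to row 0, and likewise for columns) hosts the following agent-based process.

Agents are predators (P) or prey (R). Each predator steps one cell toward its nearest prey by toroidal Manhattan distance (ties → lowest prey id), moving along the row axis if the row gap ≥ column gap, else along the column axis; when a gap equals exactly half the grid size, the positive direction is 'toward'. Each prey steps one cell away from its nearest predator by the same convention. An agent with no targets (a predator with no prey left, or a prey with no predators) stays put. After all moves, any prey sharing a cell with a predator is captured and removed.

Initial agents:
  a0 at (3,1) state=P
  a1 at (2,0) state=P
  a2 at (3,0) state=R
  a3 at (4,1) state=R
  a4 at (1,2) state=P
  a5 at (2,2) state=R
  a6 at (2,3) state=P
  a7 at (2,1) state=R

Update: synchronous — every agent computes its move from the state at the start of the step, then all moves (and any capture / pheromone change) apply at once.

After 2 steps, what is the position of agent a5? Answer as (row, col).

(4, 2)

t=1: a0@(3,0):P a1@(3,0):P a2@(3,3):R a3@(0,1):R a4@(2,2):P a5@(3,2):R a6@(2,2):P a7@(1,1):R
t=2: a0@(3,3):P a1@(3,3):P a3@(1,1):R a4@(3,2):P a5@(4,2):R a6@(3,2):P a7@(0,1):R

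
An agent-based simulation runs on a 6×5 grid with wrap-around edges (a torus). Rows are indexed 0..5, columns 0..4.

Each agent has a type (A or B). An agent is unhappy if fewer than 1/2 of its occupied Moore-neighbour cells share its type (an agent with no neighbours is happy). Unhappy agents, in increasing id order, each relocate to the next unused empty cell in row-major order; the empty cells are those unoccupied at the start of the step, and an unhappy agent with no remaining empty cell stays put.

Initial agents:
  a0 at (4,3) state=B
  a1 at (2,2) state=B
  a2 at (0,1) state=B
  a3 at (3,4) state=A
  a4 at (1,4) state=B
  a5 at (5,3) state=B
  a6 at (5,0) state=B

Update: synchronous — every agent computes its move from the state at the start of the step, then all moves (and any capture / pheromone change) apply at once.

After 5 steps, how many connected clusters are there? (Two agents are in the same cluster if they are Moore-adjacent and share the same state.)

4

t=1: a0@(4,3):B a1@(2,2):B a2@(0,1):B a3@(0,0):A a4@(1,4):B a5@(5,3):B a6@(5,0):B
t=2: a0@(4,3):B a1@(2,2):B a2@(0,1):B a3@(0,2):A a4@(0,3):B a5@(5,3):B a6@(5,0):B
t=3: a0@(4,3):B a1@(2,2):B a2@(0,1):B a3@(0,0):A a4@(0,3):B a5@(5,3):B a6@(5,0):B
t=4: a0@(4,3):B a1@(2,2):B a2@(0,1):B a3@(0,2):A a4@(0,3):B a5@(5,3):B a6@(5,0):B
t=5: a0@(4,3):B a1@(2,2):B a2@(0,1):B a3@(0,0):A a4@(0,3):B a5@(5,3):B a6@(5,0):B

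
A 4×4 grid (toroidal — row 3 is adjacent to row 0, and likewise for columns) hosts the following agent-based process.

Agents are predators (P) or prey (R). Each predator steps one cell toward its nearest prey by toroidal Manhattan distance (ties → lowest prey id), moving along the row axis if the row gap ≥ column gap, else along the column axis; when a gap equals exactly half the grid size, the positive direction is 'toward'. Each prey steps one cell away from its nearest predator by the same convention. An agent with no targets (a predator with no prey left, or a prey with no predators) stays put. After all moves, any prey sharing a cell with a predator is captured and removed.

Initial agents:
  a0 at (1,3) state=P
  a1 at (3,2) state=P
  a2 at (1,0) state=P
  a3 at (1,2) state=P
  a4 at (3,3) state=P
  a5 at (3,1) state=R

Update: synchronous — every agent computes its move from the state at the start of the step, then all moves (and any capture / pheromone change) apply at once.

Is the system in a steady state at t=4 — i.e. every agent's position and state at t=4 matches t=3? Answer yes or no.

yes

t=1: a0@(2,3):P a1@(3,1):P a2@(2,0):P a3@(2,2):P a4@(3,0):P
t=2: (unchanged — steady state)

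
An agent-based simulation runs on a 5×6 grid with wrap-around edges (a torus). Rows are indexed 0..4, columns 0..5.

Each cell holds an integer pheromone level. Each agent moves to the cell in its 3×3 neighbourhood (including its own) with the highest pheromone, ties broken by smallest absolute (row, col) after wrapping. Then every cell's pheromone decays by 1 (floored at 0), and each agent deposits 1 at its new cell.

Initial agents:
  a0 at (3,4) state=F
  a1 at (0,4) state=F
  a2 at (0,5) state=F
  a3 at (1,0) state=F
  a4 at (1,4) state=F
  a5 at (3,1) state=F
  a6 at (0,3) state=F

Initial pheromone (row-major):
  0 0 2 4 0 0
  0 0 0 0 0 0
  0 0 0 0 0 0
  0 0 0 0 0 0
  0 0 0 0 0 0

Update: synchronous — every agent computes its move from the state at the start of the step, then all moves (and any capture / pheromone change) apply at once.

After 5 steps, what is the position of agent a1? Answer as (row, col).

(0, 3)

t=1: a0@(2,3) a1@(0,3) a2@(0,0) a3@(0,0) a4@(0,3) a5@(2,0) a6@(0,3) | pheromone: 2 0 1 6 0 0 / 0 0 0 0 0 0 / 1 0 0 1 0 0 / 0 0 0 0 0 0 / 0 0 0 0 0 0
t=2: a0@(2,3) a1@(0,3) a2@(0,0) a3@(0,0) a4@(0,3) a5@(2,0) a6@(0,3) | pheromone: 3 0 0 8 0 0 / 0 0 0 0 0 0 / 1 0 0 1 0 0 / 0 0 0 0 0 0 / 0 0 0 0 0 0
t=3: a0@(2,3) a1@(0,3) a2@(0,0) a3@(0,0) a4@(0,3) a5@(2,0) a6@(0,3) | pheromone: 4 0 0 10 0 0 / 0 0 0 0 0 0 / 1 0 0 1 0 0 / 0 0 0 0 0 0 / 0 0 0 0 0 0
t=4: a0@(2,3) a1@(0,3) a2@(0,0) a3@(0,0) a4@(0,3) a5@(2,0) a6@(0,3) | pheromone: 5 0 0 12 0 0 / 0 0 0 0 0 0 / 1 0 0 1 0 0 / 0 0 0 0 0 0 / 0 0 0 0 0 0
t=5: a0@(2,3) a1@(0,3) a2@(0,0) a3@(0,0) a4@(0,3) a5@(2,0) a6@(0,3) | pheromone: 6 0 0 14 0 0 / 0 0 0 0 0 0 / 1 0 0 1 0 0 / 0 0 0 0 0 0 / 0 0 0 0 0 0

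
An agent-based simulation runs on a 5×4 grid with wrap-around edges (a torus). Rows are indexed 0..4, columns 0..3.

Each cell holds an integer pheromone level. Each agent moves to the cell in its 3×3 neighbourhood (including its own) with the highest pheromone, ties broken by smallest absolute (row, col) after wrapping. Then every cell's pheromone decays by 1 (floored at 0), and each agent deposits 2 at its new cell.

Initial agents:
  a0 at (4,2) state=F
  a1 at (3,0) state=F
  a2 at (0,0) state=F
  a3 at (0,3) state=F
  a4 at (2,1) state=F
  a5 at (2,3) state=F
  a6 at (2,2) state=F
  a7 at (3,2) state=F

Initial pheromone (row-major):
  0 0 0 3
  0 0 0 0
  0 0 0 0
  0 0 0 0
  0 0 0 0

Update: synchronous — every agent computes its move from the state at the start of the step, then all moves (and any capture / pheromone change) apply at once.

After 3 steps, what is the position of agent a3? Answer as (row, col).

t=1: a0@(0,3) a1@(2,0) a2@(0,3) a3@(0,3) a4@(1,0) a5@(1,0) a6@(1,1) a7@(2,1) | pheromone: 0 0 0 8 / 4 2 0 0 / 2 2 0 0 / 0 0 0 0 / 0 0 0 0
t=2: a0@(0,3) a1@(1,0) a2@(0,3) a3@(0,3) a4@(0,3) a5@(0,3) a6@(1,0) a7@(1,0) | pheromone: 0 0 0 17 / 9 1 0 0 / 1 1 0 0 / 0 0 0 0 / 0 0 0 0
t=3: a0@(0,3) a1@(0,3) a2@(0,3) a3@(0,3) a4@(0,3) a5@(0,3) a6@(0,3) a7@(0,3) | pheromone: 0 0 0 32 / 8 0 0 0 / 0 0 0 0 / 0 0 0 0 / 0 0 0 0

(0, 3)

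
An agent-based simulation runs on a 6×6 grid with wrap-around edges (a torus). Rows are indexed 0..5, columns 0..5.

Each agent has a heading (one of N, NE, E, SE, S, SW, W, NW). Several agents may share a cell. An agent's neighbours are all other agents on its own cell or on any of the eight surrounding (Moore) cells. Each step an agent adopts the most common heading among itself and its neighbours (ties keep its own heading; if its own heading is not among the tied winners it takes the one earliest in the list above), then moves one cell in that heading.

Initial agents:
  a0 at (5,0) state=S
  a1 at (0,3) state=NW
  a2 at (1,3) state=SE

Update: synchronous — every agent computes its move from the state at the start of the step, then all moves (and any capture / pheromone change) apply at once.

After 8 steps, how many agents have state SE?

t=1: a0@(0,0):S a1@(5,2):NW a2@(2,4):SE
t=2: a0@(1,0):S a1@(4,1):NW a2@(3,5):SE
t=3: a0@(2,0):S a1@(3,0):NW a2@(4,0):SE
t=4: a0@(3,0):S a1@(2,5):NW a2@(5,1):SE
t=5: a0@(4,0):S a1@(1,4):NW a2@(0,2):SE
t=6: a0@(5,0):S a1@(0,3):NW a2@(1,3):SE
t=7: a0@(0,0):S a1@(5,2):NW a2@(2,4):SE
t=8: a0@(1,0):S a1@(4,1):NW a2@(3,5):SE

1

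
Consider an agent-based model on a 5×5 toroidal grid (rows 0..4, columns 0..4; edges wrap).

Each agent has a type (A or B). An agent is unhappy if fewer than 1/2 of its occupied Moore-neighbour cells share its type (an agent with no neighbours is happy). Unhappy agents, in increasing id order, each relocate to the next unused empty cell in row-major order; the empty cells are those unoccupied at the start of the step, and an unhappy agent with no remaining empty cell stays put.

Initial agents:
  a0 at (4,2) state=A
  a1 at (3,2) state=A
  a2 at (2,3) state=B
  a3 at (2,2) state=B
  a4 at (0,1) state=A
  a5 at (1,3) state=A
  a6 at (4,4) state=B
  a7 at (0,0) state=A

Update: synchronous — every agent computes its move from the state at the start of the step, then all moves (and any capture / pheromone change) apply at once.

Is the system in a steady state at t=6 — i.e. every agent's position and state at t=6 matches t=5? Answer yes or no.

yes

t=1: a0@(4,2):A a1@(0,2):A a2@(0,3):B a3@(0,4):B a4@(0,1):A a5@(1,0):A a6@(1,1):B a7@(0,0):A
t=2: a0@(4,2):A a1@(0,2):A a2@(1,2):B a3@(1,3):B a4@(0,1):A a5@(1,0):A a6@(1,4):B a7@(0,0):A
t=3: a0@(4,2):A a1@(0,2):A a2@(0,3):B a3@(1,3):B a4@(0,1):A a5@(1,0):A a6@(0,4):B a7@(0,0):A
t=4: (unchanged — steady state)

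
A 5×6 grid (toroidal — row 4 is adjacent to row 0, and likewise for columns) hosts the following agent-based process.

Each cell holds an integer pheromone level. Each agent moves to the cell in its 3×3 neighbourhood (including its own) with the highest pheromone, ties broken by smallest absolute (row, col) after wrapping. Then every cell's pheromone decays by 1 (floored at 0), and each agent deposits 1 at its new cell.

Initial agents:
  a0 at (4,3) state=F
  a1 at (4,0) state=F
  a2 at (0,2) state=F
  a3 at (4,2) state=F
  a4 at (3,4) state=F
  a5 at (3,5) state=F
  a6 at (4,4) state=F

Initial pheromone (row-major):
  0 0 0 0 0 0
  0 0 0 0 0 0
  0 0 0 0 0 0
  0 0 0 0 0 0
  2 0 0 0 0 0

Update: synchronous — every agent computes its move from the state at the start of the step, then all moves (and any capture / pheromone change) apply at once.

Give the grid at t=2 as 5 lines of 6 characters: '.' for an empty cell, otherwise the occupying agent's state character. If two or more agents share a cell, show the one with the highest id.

t=1: a0@(0,2) a1@(4,0) a2@(0,1) a3@(0,1) a4@(2,3) a5@(4,0) a6@(0,3) | pheromone: 0 2 1 1 0 0 / 0 0 0 0 0 0 / 0 0 0 1 0 0 / 0 0 0 0 0 0 / 3 0 0 0 0 0
t=2: a0@(0,1) a1@(4,0) a2@(4,0) a3@(4,0) a4@(2,3) a5@(4,0) a6@(0,2) | pheromone: 0 2 1 0 0 0 / 0 0 0 0 0 0 / 0 0 0 1 0 0 / 0 0 0 0 0 0 / 6 0 0 0 0 0

.FF...
......
...F..
......
F.....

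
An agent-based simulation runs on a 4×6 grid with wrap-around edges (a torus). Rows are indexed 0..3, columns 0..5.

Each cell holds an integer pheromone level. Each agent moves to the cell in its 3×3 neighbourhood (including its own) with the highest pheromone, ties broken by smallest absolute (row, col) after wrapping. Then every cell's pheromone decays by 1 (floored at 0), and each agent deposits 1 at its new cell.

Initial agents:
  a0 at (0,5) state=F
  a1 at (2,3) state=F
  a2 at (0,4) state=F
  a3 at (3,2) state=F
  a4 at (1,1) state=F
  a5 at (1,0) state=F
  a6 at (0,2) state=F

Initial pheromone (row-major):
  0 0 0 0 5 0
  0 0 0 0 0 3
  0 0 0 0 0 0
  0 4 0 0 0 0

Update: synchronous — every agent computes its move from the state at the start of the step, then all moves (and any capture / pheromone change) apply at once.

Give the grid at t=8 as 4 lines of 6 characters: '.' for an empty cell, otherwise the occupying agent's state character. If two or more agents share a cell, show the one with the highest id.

....F.
..F...
......
.F....

t=1: a0@(0,4) a1@(1,2) a2@(0,4) a3@(3,1) a4@(0,0) a5@(1,5) a6@(3,1) | pheromone: 1 0 0 0 6 0 / 0 0 1 0 0 3 / 0 0 0 0 0 0 / 0 5 0 0 0 0
t=2: a0@(0,4) a1@(1,2) a2@(0,4) a3@(3,1) a4@(3,1) a5@(0,4) a6@(3,1) | pheromone: 0 0 0 0 8 0 / 0 0 1 0 0 2 / 0 0 0 0 0 0 / 0 7 0 0 0 0
t=3: a0@(0,4) a1@(1,2) a2@(0,4) a3@(3,1) a4@(3,1) a5@(0,4) a6@(3,1) | pheromone: 0 0 0 0 10 0 / 0 0 1 0 0 1 / 0 0 0 0 0 0 / 0 9 0 0 0 0
t=4: a0@(0,4) a1@(1,2) a2@(0,4) a3@(3,1) a4@(3,1) a5@(0,4) a6@(3,1) | pheromone: 0 0 0 0 12 0 / 0 0 1 0 0 0 / 0 0 0 0 0 0 / 0 11 0 0 0 0
t=5: a0@(0,4) a1@(1,2) a2@(0,4) a3@(3,1) a4@(3,1) a5@(0,4) a6@(3,1) | pheromone: 0 0 0 0 14 0 / 0 0 1 0 0 0 / 0 0 0 0 0 0 / 0 13 0 0 0 0
t=6: a0@(0,4) a1@(1,2) a2@(0,4) a3@(3,1) a4@(3,1) a5@(0,4) a6@(3,1) | pheromone: 0 0 0 0 16 0 / 0 0 1 0 0 0 / 0 0 0 0 0 0 / 0 15 0 0 0 0
t=7: a0@(0,4) a1@(1,2) a2@(0,4) a3@(3,1) a4@(3,1) a5@(0,4) a6@(3,1) | pheromone: 0 0 0 0 18 0 / 0 0 1 0 0 0 / 0 0 0 0 0 0 / 0 17 0 0 0 0
t=8: a0@(0,4) a1@(1,2) a2@(0,4) a3@(3,1) a4@(3,1) a5@(0,4) a6@(3,1) | pheromone: 0 0 0 0 20 0 / 0 0 1 0 0 0 / 0 0 0 0 0 0 / 0 19 0 0 0 0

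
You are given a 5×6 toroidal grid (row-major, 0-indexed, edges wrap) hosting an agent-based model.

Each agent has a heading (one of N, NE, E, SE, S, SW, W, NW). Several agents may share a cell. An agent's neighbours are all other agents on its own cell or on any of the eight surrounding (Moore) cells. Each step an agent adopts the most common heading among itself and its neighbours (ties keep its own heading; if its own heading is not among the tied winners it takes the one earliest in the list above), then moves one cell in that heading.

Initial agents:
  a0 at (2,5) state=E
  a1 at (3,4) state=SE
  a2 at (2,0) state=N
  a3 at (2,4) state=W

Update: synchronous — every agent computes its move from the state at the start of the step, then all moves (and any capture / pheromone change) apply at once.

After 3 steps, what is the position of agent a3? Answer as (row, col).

t=1: a0@(2,0):E a1@(4,5):SE a2@(1,0):N a3@(2,3):W
t=2: a0@(2,1):E a1@(0,0):SE a2@(0,0):N a3@(2,2):W
t=3: a0@(2,2):E a1@(1,1):SE a2@(4,0):N a3@(2,1):W

(2, 1)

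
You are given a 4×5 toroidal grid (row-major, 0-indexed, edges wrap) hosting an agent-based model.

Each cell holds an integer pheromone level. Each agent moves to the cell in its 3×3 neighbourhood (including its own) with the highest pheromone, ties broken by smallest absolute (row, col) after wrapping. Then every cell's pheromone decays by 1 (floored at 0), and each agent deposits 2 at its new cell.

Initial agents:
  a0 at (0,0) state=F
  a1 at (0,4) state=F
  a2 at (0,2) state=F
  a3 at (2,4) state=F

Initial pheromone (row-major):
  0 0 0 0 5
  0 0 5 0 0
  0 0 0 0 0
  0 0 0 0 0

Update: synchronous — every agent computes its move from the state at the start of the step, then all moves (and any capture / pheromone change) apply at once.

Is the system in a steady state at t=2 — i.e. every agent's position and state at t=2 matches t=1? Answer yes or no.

no

t=1: a0@(0,4) a1@(0,4) a2@(1,2) a3@(1,0) | pheromone: 0 0 0 0 8 / 2 0 6 0 0 / 0 0 0 0 0 / 0 0 0 0 0
t=2: a0@(0,4) a1@(0,4) a2@(1,2) a3@(0,4) | pheromone: 0 0 0 0 13 / 1 0 7 0 0 / 0 0 0 0 0 / 0 0 0 0 0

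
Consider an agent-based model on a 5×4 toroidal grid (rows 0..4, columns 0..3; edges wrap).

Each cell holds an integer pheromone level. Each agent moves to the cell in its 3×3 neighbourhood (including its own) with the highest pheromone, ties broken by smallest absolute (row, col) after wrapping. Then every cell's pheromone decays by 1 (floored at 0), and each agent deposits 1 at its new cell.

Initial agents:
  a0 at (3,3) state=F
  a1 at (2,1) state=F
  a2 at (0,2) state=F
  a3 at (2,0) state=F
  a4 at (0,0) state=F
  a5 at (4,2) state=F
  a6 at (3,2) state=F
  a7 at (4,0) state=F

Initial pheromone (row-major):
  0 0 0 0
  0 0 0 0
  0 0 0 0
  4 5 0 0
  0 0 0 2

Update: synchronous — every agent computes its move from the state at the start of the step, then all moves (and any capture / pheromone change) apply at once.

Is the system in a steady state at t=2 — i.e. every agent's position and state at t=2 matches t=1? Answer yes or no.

no

t=1: a0@(3,0) a1@(3,1) a2@(4,3) a3@(3,1) a4@(4,3) a5@(3,1) a6@(3,1) a7@(3,1) | pheromone: 0 0 0 0 / 0 0 0 0 / 0 0 0 0 / 4 9 0 0 / 0 0 0 3
t=2: a0@(3,1) a1@(3,1) a2@(3,0) a3@(3,1) a4@(3,0) a5@(3,1) a6@(3,1) a7@(3,1) | pheromone: 0 0 0 0 / 0 0 0 0 / 0 0 0 0 / 5 14 0 0 / 0 0 0 2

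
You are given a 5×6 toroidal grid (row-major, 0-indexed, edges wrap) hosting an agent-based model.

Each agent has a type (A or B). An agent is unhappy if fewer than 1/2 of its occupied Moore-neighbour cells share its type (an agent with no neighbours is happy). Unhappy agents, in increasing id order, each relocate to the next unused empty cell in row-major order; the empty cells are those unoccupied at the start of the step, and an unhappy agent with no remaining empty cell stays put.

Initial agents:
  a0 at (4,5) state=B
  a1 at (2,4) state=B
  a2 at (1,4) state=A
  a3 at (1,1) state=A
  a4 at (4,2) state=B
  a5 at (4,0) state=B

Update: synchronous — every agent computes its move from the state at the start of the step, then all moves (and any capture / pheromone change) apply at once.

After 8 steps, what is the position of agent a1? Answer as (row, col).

(0, 0)

t=1: a0@(4,5):B a1@(0,0):B a2@(0,1):A a3@(1,1):A a4@(4,2):B a5@(4,0):B
t=2: a0@(4,5):B a1@(0,0):B a2@(0,2):A a3@(1,1):A a4@(0,3):B a5@(4,0):B
t=3: a0@(4,5):B a1@(0,0):B a2@(0,2):A a3@(1,1):A a4@(0,1):B a5@(4,0):B
t=4: a0@(4,5):B a1@(0,0):B a2@(0,2):A a3@(0,3):A a4@(0,1):B a5@(4,0):B
t=5: (unchanged — steady state)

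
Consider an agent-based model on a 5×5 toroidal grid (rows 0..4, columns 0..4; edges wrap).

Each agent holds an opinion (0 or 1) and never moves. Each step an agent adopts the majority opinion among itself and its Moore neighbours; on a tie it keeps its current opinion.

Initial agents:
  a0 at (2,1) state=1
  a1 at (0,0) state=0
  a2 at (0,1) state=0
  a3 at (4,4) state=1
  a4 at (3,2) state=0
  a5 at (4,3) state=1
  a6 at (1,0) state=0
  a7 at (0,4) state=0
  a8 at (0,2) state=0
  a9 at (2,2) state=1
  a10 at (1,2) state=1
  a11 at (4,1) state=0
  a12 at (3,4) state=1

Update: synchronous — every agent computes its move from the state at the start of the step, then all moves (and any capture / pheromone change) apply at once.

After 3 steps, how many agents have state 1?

7

t=1: a0@(2,1):1 a1@(0,0):0 a2@(0,1):0 a3@(4,4):1 a4@(3,2):1 a5@(4,3):1 a6@(1,0):0 a7@(0,4):0 a8@(0,2):0 a9@(2,2):1 a10@(1,2):1 a11@(4,1):0 a12@(3,4):1
t=2: (unchanged — steady state)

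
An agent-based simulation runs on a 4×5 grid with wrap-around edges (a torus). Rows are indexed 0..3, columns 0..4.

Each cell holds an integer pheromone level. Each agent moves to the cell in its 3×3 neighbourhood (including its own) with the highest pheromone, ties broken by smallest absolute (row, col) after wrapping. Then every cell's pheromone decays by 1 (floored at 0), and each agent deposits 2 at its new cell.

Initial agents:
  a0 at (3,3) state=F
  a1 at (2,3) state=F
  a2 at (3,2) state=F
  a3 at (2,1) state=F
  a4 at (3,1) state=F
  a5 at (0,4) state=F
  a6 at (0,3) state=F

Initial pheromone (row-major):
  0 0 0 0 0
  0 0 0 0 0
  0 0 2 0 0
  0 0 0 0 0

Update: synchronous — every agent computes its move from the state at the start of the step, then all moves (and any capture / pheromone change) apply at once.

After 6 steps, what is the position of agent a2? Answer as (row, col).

(2, 2)

t=1: a0@(2,2) a1@(2,2) a2@(2,2) a3@(2,2) a4@(2,2) a5@(0,0) a6@(0,2) | pheromone: 2 0 2 0 0 / 0 0 0 0 0 / 0 0 11 0 0 / 0 0 0 0 0
t=2: a0@(2,2) a1@(2,2) a2@(2,2) a3@(2,2) a4@(2,2) a5@(0,0) a6@(0,2) | pheromone: 3 0 3 0 0 / 0 0 0 0 0 / 0 0 20 0 0 / 0 0 0 0 0
t=3: a0@(2,2) a1@(2,2) a2@(2,2) a3@(2,2) a4@(2,2) a5@(0,0) a6@(0,2) | pheromone: 4 0 4 0 0 / 0 0 0 0 0 / 0 0 29 0 0 / 0 0 0 0 0
t=4: a0@(2,2) a1@(2,2) a2@(2,2) a3@(2,2) a4@(2,2) a5@(0,0) a6@(0,2) | pheromone: 5 0 5 0 0 / 0 0 0 0 0 / 0 0 38 0 0 / 0 0 0 0 0
t=5: a0@(2,2) a1@(2,2) a2@(2,2) a3@(2,2) a4@(2,2) a5@(0,0) a6@(0,2) | pheromone: 6 0 6 0 0 / 0 0 0 0 0 / 0 0 47 0 0 / 0 0 0 0 0
t=6: a0@(2,2) a1@(2,2) a2@(2,2) a3@(2,2) a4@(2,2) a5@(0,0) a6@(0,2) | pheromone: 7 0 7 0 0 / 0 0 0 0 0 / 0 0 56 0 0 / 0 0 0 0 0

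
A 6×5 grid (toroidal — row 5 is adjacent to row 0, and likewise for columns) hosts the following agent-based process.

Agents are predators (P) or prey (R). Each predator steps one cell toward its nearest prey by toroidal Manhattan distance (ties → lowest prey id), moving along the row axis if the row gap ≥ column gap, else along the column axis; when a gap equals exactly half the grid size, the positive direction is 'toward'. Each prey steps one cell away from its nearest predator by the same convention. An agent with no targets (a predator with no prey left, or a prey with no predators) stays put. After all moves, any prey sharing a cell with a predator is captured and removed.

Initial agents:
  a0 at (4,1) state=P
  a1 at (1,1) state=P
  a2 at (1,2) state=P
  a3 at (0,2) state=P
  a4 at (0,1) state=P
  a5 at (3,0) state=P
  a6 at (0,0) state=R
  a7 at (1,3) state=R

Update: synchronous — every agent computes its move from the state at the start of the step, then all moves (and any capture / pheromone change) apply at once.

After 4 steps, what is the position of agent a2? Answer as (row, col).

(2, 0)

t=1: a0@(5,1):P a1@(0,1):P a2@(1,3):P a3@(0,1):P a4@(0,0):P a5@(4,0):P a6@(0,4):R a7@(1,4):R
t=2: a0@(5,0):P a1@(0,0):P a2@(1,4):P a3@(0,0):P a4@(0,4):P a5@(5,0):P a6@(0,3):R a7@(1,0):R
t=3: a0@(0,0):P a1@(1,0):P a2@(1,0):P a3@(1,0):P a4@(0,3):P a5@(0,0):P a6@(0,2):R a7@(2,0):R
t=4: a0@(0,1):P a1@(2,0):P a2@(2,0):P a3@(2,0):P a4@(0,2):P a5@(0,1):P a7@(3,0):R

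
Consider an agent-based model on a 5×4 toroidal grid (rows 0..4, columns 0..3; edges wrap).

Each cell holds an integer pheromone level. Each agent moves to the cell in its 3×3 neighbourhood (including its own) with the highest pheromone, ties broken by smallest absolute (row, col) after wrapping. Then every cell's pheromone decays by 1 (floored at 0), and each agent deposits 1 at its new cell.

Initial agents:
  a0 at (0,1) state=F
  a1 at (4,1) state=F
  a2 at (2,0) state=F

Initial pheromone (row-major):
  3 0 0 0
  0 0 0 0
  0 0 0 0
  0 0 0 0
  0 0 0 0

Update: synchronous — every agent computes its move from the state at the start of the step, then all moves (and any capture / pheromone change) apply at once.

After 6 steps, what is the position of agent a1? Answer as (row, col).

t=1: a0@(0,0) a1@(0,0) a2@(1,0) | pheromone: 4 0 0 0 / 1 0 0 0 / 0 0 0 0 / 0 0 0 0 / 0 0 0 0
t=2: a0@(0,0) a1@(0,0) a2@(0,0) | pheromone: 6 0 0 0 / 0 0 0 0 / 0 0 0 0 / 0 0 0 0 / 0 0 0 0
t=3: a0@(0,0) a1@(0,0) a2@(0,0) | pheromone: 8 0 0 0 / 0 0 0 0 / 0 0 0 0 / 0 0 0 0 / 0 0 0 0
t=4: a0@(0,0) a1@(0,0) a2@(0,0) | pheromone: 10 0 0 0 / 0 0 0 0 / 0 0 0 0 / 0 0 0 0 / 0 0 0 0
t=5: a0@(0,0) a1@(0,0) a2@(0,0) | pheromone: 12 0 0 0 / 0 0 0 0 / 0 0 0 0 / 0 0 0 0 / 0 0 0 0
t=6: a0@(0,0) a1@(0,0) a2@(0,0) | pheromone: 14 0 0 0 / 0 0 0 0 / 0 0 0 0 / 0 0 0 0 / 0 0 0 0

(0, 0)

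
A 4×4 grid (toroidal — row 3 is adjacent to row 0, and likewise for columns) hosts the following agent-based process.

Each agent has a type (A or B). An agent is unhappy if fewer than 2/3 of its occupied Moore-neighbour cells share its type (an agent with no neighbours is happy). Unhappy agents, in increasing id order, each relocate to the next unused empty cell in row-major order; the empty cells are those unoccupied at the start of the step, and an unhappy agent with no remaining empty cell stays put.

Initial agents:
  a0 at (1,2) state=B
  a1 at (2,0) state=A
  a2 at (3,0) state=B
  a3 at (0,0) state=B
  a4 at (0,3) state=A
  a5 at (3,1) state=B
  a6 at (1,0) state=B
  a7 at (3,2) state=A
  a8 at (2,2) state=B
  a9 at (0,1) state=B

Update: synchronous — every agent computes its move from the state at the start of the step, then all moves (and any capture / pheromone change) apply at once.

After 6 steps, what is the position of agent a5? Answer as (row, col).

(3, 1)

t=1: a0@(1,2):B a1@(0,2):A a2@(1,1):B a3@(0,0):B a4@(1,3):A a5@(3,1):B a6@(2,1):B a7@(2,3):A a8@(2,2):B a9@(0,1):B
t=2: a0@(0,3):B a1@(1,0):A a2@(1,1):B a3@(0,0):B a4@(2,0):A a5@(3,1):B a6@(2,1):B a7@(3,0):A a8@(2,2):B a9@(0,1):B
t=3: a0@(0,2):B a1@(1,2):A a2@(1,1):B a3@(0,0):B a4@(1,3):A a5@(3,1):B a6@(2,3):B a7@(3,2):A a8@(2,2):B a9@(3,3):B
t=4: a0@(0,1):B a1@(0,3):A a2@(1,1):B a3@(0,0):B a4@(1,0):A a5@(3,1):B a6@(2,0):B a7@(2,1):A a8@(3,0):B a9@(3,3):B
t=5: a0@(0,1):B a1@(0,2):A a2@(1,2):B a3@(0,0):B a4@(1,3):A a5@(3,1):B a6@(2,0):B a7@(2,2):A a8@(3,0):B a9@(3,3):B
t=6: a0@(0,1):B a1@(0,3):A a2@(1,0):B a3@(0,0):B a4@(1,1):A a5@(3,1):B a6@(2,0):B a7@(2,1):A a8@(3,0):B a9@(2,3):B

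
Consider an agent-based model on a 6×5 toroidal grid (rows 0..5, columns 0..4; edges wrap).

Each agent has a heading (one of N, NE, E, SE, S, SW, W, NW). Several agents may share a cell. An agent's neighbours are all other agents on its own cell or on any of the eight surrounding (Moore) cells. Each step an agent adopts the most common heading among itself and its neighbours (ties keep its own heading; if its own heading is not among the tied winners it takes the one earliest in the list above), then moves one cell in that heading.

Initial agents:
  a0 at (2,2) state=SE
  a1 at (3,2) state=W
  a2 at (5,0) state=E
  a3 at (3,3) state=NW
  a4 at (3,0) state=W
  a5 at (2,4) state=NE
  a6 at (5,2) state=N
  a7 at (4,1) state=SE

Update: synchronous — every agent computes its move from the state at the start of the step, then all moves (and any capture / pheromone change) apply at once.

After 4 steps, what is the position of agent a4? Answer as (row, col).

t=1: a0@(3,3):SE a1@(4,3):SE a2@(5,1):E a3@(2,2):NW a4@(3,4):W a5@(1,0):NE a6@(4,2):N a7@(4,0):W
t=2: a0@(4,4):SE a1@(5,4):SE a2@(5,2):E a3@(1,1):NW a4@(3,3):W a5@(0,1):NE a6@(5,3):SE a7@(4,4):W
t=3: a0@(5,0):SE a1@(0,0):SE a2@(5,3):E a3@(0,0):NW a4@(3,2):W a5@(5,2):NE a6@(0,4):SE a7@(5,0):SE
t=4: a0@(0,1):SE a1@(1,1):SE a2@(5,4):E a3@(1,1):SE a4@(3,1):W a5@(4,3):NE a6@(1,0):SE a7@(0,1):SE

(3, 1)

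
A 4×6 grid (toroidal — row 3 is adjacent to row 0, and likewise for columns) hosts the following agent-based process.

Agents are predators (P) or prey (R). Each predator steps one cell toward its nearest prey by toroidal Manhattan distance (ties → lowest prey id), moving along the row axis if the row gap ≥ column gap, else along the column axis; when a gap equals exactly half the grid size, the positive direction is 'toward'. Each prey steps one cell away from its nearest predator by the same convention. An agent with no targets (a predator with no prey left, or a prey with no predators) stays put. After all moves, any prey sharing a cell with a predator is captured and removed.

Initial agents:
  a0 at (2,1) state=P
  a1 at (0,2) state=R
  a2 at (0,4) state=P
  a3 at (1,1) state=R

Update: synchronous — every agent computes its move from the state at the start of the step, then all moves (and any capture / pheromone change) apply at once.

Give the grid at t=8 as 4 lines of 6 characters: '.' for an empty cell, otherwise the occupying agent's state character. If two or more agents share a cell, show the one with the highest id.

......
.R....
.PP...
......

t=1: a0@(1,1):P a1@(0,1):R a2@(0,3):P a3@(0,1):R
t=2: a0@(0,1):P a1@(3,1):R a2@(0,2):P a3@(3,1):R
t=3: a0@(3,1):P a1@(2,1):R a2@(3,2):P a3@(2,1):R
t=4: a0@(2,1):P a1@(1,1):R a2@(2,2):P a3@(1,1):R
t=5: a0@(1,1):P a1@(0,1):R a2@(1,2):P a3@(0,1):R
t=6: a0@(0,1):P a1@(3,1):R a2@(0,2):P a3@(3,1):R
t=7: a0@(3,1):P a1@(2,1):R a2@(3,2):P a3@(2,1):R
t=8: a0@(2,1):P a1@(1,1):R a2@(2,2):P a3@(1,1):R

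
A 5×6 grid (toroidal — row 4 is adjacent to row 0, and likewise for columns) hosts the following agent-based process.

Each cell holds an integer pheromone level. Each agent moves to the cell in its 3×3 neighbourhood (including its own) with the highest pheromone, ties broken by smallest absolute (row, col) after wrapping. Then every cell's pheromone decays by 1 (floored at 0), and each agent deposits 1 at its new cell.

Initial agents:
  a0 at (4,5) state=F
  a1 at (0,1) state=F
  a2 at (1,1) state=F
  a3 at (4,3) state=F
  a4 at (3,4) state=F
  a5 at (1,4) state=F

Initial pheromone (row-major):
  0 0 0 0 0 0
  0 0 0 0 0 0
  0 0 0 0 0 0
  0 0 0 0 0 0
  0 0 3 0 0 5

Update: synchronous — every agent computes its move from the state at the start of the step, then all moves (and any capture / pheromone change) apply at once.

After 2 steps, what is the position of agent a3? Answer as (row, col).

t=1: a0@(4,5) a1@(4,2) a2@(0,0) a3@(4,2) a4@(4,5) a5@(0,3) | pheromone: 1 0 0 1 0 0 / 0 0 0 0 0 0 / 0 0 0 0 0 0 / 0 0 0 0 0 0 / 0 0 4 0 0 6
t=2: a0@(4,5) a1@(4,2) a2@(4,5) a3@(4,2) a4@(4,5) a5@(4,2) | pheromone: 0 0 0 0 0 0 / 0 0 0 0 0 0 / 0 0 0 0 0 0 / 0 0 0 0 0 0 / 0 0 6 0 0 8

(4, 2)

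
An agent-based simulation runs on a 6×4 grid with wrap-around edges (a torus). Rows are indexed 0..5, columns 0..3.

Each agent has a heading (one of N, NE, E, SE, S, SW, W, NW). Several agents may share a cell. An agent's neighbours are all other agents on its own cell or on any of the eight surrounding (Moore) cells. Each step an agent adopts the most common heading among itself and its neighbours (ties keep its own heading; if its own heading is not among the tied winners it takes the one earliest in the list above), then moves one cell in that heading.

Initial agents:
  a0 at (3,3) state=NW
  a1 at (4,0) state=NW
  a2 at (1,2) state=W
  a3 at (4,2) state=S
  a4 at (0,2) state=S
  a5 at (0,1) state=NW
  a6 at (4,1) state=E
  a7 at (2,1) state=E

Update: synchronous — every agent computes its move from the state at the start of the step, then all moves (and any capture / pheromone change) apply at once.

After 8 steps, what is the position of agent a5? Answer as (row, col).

(4, 1)

t=1: a0@(2,2):NW a1@(3,3):NW a2@(1,1):W a3@(5,2):S a4@(1,2):S a5@(5,0):NW a6@(4,2):E a7@(2,2):E
t=2: a0@(1,1):NW a1@(2,2):NW a2@(1,0):W a3@(0,2):S a4@(2,2):S a5@(4,3):NW a6@(4,3):E a7@(1,1):NW
t=3: a0@(0,0):NW a1@(1,1):NW a2@(0,3):NW a3@(5,1):NW a4@(1,1):NW a5@(3,2):NW a6@(4,0):E a7@(0,0):NW
t=4: a0@(5,3):NW a1@(0,0):NW a2@(5,2):NW a3@(4,0):NW a4@(0,0):NW a5@(2,1):NW a6@(4,1):E a7@(5,3):NW
t=5: a0@(4,2):NW a1@(5,3):NW a2@(4,1):NW a3@(3,3):NW a4@(5,3):NW a5@(1,0):NW a6@(3,0):NW a7@(4,2):NW
t=6: a0@(3,1):NW a1@(4,2):NW a2@(3,0):NW a3@(2,2):NW a4@(4,2):NW a5@(0,3):NW a6@(2,3):NW a7@(3,1):NW
t=7: a0@(2,0):NW a1@(3,1):NW a2@(2,3):NW a3@(1,1):NW a4@(3,1):NW a5@(5,2):NW a6@(1,2):NW a7@(2,0):NW
t=8: a0@(1,3):NW a1@(2,0):NW a2@(1,2):NW a3@(0,0):NW a4@(2,0):NW a5@(4,1):NW a6@(0,1):NW a7@(1,3):NW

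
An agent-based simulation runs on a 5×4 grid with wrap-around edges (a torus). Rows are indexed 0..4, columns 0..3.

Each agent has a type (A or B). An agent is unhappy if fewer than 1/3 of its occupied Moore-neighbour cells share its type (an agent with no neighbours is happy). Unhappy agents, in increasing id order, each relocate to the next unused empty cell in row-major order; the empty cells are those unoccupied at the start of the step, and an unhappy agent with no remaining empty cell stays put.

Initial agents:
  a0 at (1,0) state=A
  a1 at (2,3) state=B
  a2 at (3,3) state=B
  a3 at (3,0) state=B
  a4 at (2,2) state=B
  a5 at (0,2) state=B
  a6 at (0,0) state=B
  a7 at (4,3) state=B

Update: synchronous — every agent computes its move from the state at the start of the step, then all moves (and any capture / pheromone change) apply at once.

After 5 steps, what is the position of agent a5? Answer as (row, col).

(0, 2)

t=1: a0@(0,1):A a1@(2,3):B a2@(3,3):B a3@(3,0):B a4@(2,2):B a5@(0,2):B a6@(0,0):B a7@(4,3):B
t=2: a0@(0,3):A a1@(2,3):B a2@(3,3):B a3@(3,0):B a4@(2,2):B a5@(0,2):B a6@(0,0):B a7@(4,3):B
t=3: a0@(0,1):A a1@(2,3):B a2@(3,3):B a3@(3,0):B a4@(2,2):B a5@(0,2):B a6@(0,0):B a7@(4,3):B
t=4: a0@(0,3):A a1@(2,3):B a2@(3,3):B a3@(3,0):B a4@(2,2):B a5@(0,2):B a6@(0,0):B a7@(4,3):B
t=5: a0@(0,1):A a1@(2,3):B a2@(3,3):B a3@(3,0):B a4@(2,2):B a5@(0,2):B a6@(0,0):B a7@(4,3):B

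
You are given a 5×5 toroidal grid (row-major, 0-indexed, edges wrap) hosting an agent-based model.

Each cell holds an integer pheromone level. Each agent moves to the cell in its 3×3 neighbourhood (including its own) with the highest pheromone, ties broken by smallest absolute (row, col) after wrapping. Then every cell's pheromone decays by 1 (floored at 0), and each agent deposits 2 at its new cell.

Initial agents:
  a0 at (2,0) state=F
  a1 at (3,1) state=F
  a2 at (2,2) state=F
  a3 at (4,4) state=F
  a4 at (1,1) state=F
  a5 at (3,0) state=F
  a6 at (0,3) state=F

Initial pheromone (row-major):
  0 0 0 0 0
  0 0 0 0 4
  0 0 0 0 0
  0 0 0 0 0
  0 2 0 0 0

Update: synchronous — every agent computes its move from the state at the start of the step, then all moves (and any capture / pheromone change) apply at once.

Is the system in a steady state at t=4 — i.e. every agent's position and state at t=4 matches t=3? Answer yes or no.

yes

t=1: a0@(1,4) a1@(4,1) a2@(1,1) a3@(0,0) a4@(0,0) a5@(4,1) a6@(1,4) | pheromone: 4 0 0 0 0 / 0 2 0 0 7 / 0 0 0 0 0 / 0 0 0 0 0 / 0 5 0 0 0
t=2: a0@(1,4) a1@(4,1) a2@(0,0) a3@(1,4) a4@(1,4) a5@(4,1) a6@(1,4) | pheromone: 5 0 0 0 0 / 0 1 0 0 14 / 0 0 0 0 0 / 0 0 0 0 0 / 0 8 0 0 0
t=3: a0@(1,4) a1@(4,1) a2@(1,4) a3@(1,4) a4@(1,4) a5@(4,1) a6@(1,4) | pheromone: 4 0 0 0 0 / 0 0 0 0 23 / 0 0 0 0 0 / 0 0 0 0 0 / 0 11 0 0 0
t=4: a0@(1,4) a1@(4,1) a2@(1,4) a3@(1,4) a4@(1,4) a5@(4,1) a6@(1,4) | pheromone: 3 0 0 0 0 / 0 0 0 0 32 / 0 0 0 0 0 / 0 0 0 0 0 / 0 14 0 0 0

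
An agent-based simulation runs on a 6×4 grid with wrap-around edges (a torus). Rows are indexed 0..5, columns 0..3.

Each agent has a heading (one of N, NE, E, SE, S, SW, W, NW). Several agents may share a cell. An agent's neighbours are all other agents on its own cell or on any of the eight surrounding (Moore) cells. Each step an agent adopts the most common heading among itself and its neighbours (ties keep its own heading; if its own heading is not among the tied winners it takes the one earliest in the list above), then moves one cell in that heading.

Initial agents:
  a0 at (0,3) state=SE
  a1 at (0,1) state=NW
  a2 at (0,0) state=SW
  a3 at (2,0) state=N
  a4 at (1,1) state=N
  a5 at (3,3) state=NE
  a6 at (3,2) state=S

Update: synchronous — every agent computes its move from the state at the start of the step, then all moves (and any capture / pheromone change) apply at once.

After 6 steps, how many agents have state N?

5

t=1: a0@(1,0):SE a1@(5,0):NW a2@(1,3):SW a3@(1,0):N a4@(0,1):N a5@(2,0):NE a6@(4,2):S
t=2: a0@(0,0):N a1@(4,3):NW a2@(2,2):SW a3@(0,0):N a4@(5,1):N a5@(1,1):NE a6@(5,2):S
t=3: a0@(5,0):N a1@(3,2):NW a2@(3,1):SW a3@(5,0):N a4@(4,1):N a5@(0,1):N a6@(0,2):S
t=4: a0@(4,0):N a1@(2,1):NW a2@(4,0):SW a3@(4,0):N a4@(3,1):N a5@(5,1):N a6@(1,2):S
t=5: a0@(3,0):N a1@(1,0):NW a2@(3,0):N a3@(3,0):N a4@(2,1):N a5@(4,1):N a6@(2,2):S
t=6: a0@(2,0):N a1@(0,3):NW a2@(2,0):N a3@(2,0):N a4@(1,1):N a5@(3,1):N a6@(3,2):S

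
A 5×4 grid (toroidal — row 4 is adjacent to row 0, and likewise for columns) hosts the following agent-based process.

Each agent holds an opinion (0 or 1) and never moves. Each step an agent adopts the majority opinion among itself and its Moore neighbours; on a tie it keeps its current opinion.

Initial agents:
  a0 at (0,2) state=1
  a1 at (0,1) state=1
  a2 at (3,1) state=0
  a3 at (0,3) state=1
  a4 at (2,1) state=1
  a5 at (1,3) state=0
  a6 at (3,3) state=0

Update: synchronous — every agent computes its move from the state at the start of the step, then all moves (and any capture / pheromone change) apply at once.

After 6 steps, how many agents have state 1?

t=1: a0@(0,2):1 a1@(0,1):1 a2@(3,1):0 a3@(0,3):1 a4@(2,1):1 a5@(1,3):1 a6@(3,3):0
t=2: (unchanged — steady state)

5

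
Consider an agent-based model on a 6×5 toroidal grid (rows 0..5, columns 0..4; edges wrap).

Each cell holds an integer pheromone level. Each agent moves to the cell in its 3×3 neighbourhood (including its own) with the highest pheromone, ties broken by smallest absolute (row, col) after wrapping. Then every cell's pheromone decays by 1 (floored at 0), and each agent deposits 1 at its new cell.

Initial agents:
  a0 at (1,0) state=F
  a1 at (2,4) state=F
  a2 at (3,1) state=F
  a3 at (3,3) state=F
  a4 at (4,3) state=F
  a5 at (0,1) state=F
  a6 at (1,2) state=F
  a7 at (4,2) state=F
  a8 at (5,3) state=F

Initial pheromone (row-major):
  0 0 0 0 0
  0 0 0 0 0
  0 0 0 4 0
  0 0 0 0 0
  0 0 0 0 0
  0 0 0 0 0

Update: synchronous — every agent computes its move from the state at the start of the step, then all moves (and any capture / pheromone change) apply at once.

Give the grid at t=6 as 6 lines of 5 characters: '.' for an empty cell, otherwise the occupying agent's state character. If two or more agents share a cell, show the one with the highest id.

F.F..
.....
F..F.
.....
.....
.....

t=1: a0@(0,0) a1@(2,3) a2@(2,0) a3@(2,3) a4@(3,2) a5@(0,0) a6@(2,3) a7@(3,1) a8@(0,2) | pheromone: 2 0 1 0 0 / 0 0 0 0 0 / 1 0 0 6 0 / 0 1 1 0 0 / 0 0 0 0 0 / 0 0 0 0 0
t=2: a0@(0,0) a1@(2,3) a2@(2,0) a3@(2,3) a4@(2,3) a5@(0,0) a6@(2,3) a7@(2,0) a8@(0,2) | pheromone: 3 0 1 0 0 / 0 0 0 0 0 / 2 0 0 9 0 / 0 0 0 0 0 / 0 0 0 0 0 / 0 0 0 0 0
t=3: a0@(0,0) a1@(2,3) a2@(2,0) a3@(2,3) a4@(2,3) a5@(0,0) a6@(2,3) a7@(2,0) a8@(0,2) | pheromone: 4 0 1 0 0 / 0 0 0 0 0 / 3 0 0 12 0 / 0 0 0 0 0 / 0 0 0 0 0 / 0 0 0 0 0
t=4: a0@(0,0) a1@(2,3) a2@(2,0) a3@(2,3) a4@(2,3) a5@(0,0) a6@(2,3) a7@(2,0) a8@(0,2) | pheromone: 5 0 1 0 0 / 0 0 0 0 0 / 4 0 0 15 0 / 0 0 0 0 0 / 0 0 0 0 0 / 0 0 0 0 0
t=5: a0@(0,0) a1@(2,3) a2@(2,0) a3@(2,3) a4@(2,3) a5@(0,0) a6@(2,3) a7@(2,0) a8@(0,2) | pheromone: 6 0 1 0 0 / 0 0 0 0 0 / 5 0 0 18 0 / 0 0 0 0 0 / 0 0 0 0 0 / 0 0 0 0 0
t=6: a0@(0,0) a1@(2,3) a2@(2,0) a3@(2,3) a4@(2,3) a5@(0,0) a6@(2,3) a7@(2,0) a8@(0,2) | pheromone: 7 0 1 0 0 / 0 0 0 0 0 / 6 0 0 21 0 / 0 0 0 0 0 / 0 0 0 0 0 / 0 0 0 0 0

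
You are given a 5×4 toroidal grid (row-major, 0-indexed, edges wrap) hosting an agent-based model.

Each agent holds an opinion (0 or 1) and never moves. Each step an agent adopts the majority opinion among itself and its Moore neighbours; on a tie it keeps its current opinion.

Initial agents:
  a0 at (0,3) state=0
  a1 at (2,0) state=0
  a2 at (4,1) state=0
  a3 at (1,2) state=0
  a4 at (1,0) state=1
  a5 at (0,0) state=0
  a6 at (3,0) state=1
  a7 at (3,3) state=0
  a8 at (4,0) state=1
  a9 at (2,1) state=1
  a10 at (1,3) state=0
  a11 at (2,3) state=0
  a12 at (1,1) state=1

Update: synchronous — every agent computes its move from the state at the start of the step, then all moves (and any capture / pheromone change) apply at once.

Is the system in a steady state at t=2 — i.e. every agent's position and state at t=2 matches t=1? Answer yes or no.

t=1: a0@(0,3):0 a1@(2,0):0 a2@(4,1):0 a3@(1,2):0 a4@(1,0):0 a5@(0,0):0 a6@(3,0):0 a7@(3,3):0 a8@(4,0):0 a9@(2,1):1 a10@(1,3):0 a11@(2,3):0 a12@(1,1):1
t=2: a0@(0,3):0 a1@(2,0):0 a2@(4,1):0 a3@(1,2):0 a4@(1,0):0 a5@(0,0):0 a6@(3,0):0 a7@(3,3):0 a8@(4,0):0 a9@(2,1):0 a10@(1,3):0 a11@(2,3):0 a12@(1,1):0

no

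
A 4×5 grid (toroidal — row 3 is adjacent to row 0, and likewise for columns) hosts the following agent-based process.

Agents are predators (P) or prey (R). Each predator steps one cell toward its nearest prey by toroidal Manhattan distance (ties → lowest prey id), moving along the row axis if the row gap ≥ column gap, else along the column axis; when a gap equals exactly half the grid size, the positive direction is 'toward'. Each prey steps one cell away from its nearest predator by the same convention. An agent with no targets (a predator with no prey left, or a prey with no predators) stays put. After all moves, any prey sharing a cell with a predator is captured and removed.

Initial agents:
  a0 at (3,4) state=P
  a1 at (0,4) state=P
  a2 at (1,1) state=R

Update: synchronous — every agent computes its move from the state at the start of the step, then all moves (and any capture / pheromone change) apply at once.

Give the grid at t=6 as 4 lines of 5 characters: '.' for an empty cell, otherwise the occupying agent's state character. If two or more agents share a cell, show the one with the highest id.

t=1: a0@(0,4):P a1@(0,0):P a2@(1,2):R
t=2: a0@(0,3):P a1@(0,1):P a2@(1,1):R
t=3: a0@(0,2):P a1@(1,1):P a2@(2,1):R
t=4: a0@(1,2):P a1@(2,1):P a2@(3,1):R
t=5: a0@(2,2):P a1@(3,1):P a2@(0,1):R
t=6: a0@(3,2):P a1@(0,1):P a2@(1,1):R

.P...
.R...
.....
..P..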